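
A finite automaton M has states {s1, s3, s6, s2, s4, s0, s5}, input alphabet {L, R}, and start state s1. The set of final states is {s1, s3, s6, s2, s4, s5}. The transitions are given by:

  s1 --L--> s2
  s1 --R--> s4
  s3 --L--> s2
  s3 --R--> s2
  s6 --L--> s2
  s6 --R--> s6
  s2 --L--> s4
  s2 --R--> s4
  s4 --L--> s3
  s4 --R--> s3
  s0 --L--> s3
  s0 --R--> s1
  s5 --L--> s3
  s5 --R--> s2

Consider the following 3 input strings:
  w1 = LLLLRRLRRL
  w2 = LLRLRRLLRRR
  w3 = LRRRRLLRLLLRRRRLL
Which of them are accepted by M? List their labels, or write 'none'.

w1: Trace: s1 -L-> s2 -L-> s4 -L-> s3 -L-> s2 -R-> s4 -R-> s3 -L-> s2 -R-> s4 -R-> s3 -L-> s2  → end s2, accepted
w2: Trace: s1 -L-> s2 -L-> s4 -R-> s3 -L-> s2 -R-> s4 -R-> s3 -L-> s2 -L-> s4 -R-> s3 -R-> s2 -R-> s4  → end s4, accepted
w3: Trace: s1 -L-> s2 -R-> s4 -R-> s3 -R-> s2 -R-> s4 -L-> s3 -L-> s2 -R-> s4 -L-> s3 -L-> s2 -L-> s4 -R-> s3 -R-> s2 -R-> s4 -R-> s3 -L-> s2 -L-> s4  → end s4, accepted

w1, w2, w3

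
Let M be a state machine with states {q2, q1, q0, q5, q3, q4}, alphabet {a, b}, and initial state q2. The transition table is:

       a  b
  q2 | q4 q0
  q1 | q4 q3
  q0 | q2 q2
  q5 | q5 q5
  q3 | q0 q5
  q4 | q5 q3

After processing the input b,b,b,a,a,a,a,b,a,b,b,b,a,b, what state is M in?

start at q2
read 'b': q2 → q0
read 'b': q0 → q2
read 'b': q2 → q0
read 'a': q0 → q2
read 'a': q2 → q4
read 'a': q4 → q5
read 'a': q5 → q5
read 'b': q5 → q5
read 'a': q5 → q5
read 'b': q5 → q5
read 'b': q5 → q5
read 'b': q5 → q5
read 'a': q5 → q5
read 'b': q5 → q5

q5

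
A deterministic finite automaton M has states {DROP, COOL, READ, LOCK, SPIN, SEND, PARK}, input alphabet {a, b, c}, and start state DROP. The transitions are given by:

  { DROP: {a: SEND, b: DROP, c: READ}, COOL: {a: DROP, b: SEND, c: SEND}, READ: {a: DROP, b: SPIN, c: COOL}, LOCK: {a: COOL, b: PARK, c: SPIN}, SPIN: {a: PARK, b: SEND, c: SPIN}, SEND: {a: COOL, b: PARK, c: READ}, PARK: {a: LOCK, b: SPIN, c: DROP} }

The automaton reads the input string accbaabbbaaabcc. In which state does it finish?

COOL

start at DROP
read 'a': DROP → SEND
read 'c': SEND → READ
read 'c': READ → COOL
read 'b': COOL → SEND
read 'a': SEND → COOL
read 'a': COOL → DROP
read 'b': DROP → DROP
read 'b': DROP → DROP
read 'b': DROP → DROP
read 'a': DROP → SEND
read 'a': SEND → COOL
read 'a': COOL → DROP
read 'b': DROP → DROP
read 'c': DROP → READ
read 'c': READ → COOL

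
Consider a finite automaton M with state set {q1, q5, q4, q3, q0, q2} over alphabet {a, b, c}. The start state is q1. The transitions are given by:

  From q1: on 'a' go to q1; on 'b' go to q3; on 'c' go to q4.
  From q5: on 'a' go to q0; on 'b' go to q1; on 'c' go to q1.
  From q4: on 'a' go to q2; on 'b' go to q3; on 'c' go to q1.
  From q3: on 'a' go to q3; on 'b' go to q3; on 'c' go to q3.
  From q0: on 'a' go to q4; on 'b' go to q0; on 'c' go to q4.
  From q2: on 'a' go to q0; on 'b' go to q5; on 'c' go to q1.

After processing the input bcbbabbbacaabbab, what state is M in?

q3

q1 → q3 → q3 → q3 → q3 → q3 → q3 → q3 → q3 → q3 → q3 → q3 → q3 → q3 → q3 → q3 → q3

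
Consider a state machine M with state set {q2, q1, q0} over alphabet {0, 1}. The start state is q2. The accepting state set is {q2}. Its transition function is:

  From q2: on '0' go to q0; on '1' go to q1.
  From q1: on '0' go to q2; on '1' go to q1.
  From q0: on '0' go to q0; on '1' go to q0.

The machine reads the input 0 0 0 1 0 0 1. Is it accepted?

q2 → q0 → q0 → q0 → q0 → q0 → q0 → q0
End state q0 is not accepting.

No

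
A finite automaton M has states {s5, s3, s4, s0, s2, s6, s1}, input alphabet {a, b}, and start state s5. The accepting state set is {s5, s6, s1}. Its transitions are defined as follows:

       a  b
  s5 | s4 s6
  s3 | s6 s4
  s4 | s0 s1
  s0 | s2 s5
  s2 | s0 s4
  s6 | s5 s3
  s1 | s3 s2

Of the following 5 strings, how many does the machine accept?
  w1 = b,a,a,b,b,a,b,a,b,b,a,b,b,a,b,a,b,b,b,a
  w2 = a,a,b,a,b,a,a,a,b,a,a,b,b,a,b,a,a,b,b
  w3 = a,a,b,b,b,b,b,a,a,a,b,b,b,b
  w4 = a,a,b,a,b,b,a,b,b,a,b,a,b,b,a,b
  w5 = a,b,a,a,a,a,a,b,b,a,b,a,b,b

w1: s5 → s6 → s5 → s4 → s1 → s2 → s0 → s5 → s4 → s1 → s2 → s0 → s5 → s6 → s5 → s6 → s5 → s6 → s3 → s4 → s0  → end s0, rejected
w2: s5 → s4 → s0 → s5 → s4 → s1 → s3 → s6 → s5 → s6 → s5 → s4 → s1 → s2 → s0 → s5 → s4 → s0 → s5 → s6  → end s6, accepted
w3: s5 → s4 → s0 → s5 → s6 → s3 → s4 → s1 → s3 → s6 → s5 → s6 → s3 → s4 → s1  → end s1, accepted
w4: s5 → s4 → s0 → s5 → s4 → s1 → s2 → s0 → s5 → s6 → s5 → s6 → s5 → s6 → s3 → s6 → s3  → end s3, rejected
w5: s5 → s4 → s1 → s3 → s6 → s5 → s4 → s0 → s5 → s6 → s5 → s6 → s5 → s6 → s3  → end s3, rejected

2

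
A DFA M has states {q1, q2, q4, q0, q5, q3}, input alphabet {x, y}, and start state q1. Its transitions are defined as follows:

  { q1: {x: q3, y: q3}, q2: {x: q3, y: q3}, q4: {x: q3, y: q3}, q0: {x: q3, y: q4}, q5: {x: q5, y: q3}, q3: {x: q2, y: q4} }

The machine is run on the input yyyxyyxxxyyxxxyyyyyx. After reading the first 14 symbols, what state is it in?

q1 → q3 → q4 → q3 → q2 → q3 → q4 → q3 → q2 → q3 → q4 → q3 → q2 → q3 → q2
After 14 symbols: q2.

q2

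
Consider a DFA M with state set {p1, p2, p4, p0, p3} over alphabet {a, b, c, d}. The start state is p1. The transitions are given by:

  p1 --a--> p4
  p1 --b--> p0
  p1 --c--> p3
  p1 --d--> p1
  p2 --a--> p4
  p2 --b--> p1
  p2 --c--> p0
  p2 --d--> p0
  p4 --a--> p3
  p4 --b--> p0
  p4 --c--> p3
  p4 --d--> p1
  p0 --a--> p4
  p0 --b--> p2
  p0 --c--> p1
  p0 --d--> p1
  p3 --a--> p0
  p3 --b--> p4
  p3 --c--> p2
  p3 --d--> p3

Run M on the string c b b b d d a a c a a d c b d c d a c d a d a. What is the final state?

p4

p1 → p3 → p4 → p0 → p2 → p0 → p1 → p4 → p3 → p2 → p4 → p3 → p3 → p2 → p1 → p1 → p3 → p3 → p0 → p1 → p1 → p4 → p1 → p4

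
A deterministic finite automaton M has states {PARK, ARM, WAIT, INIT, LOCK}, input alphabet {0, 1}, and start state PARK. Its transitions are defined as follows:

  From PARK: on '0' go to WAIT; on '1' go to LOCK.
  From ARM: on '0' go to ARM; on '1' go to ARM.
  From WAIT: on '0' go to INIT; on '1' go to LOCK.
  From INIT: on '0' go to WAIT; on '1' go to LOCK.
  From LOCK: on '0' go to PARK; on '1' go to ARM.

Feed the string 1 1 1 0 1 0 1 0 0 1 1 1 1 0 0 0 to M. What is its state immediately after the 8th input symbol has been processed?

ARM

start at PARK
read '1': PARK → LOCK
read '1': LOCK → ARM
read '1': ARM → ARM
read '0': ARM → ARM
read '1': ARM → ARM
read '0': ARM → ARM
read '1': ARM → ARM
read '0': ARM → ARM
After 8 symbols: ARM.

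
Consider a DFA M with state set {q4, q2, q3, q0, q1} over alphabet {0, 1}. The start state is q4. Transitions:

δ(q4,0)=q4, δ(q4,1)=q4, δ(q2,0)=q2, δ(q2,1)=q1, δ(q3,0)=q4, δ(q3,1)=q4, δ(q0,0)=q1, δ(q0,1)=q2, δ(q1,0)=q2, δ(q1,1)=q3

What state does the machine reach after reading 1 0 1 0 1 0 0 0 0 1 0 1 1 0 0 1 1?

start at q4
read '1': q4 → q4
read '0': q4 → q4
read '1': q4 → q4
read '0': q4 → q4
read '1': q4 → q4
read '0': q4 → q4
read '0': q4 → q4
read '0': q4 → q4
read '0': q4 → q4
read '1': q4 → q4
read '0': q4 → q4
read '1': q4 → q4
read '1': q4 → q4
read '0': q4 → q4
read '0': q4 → q4
read '1': q4 → q4
read '1': q4 → q4

q4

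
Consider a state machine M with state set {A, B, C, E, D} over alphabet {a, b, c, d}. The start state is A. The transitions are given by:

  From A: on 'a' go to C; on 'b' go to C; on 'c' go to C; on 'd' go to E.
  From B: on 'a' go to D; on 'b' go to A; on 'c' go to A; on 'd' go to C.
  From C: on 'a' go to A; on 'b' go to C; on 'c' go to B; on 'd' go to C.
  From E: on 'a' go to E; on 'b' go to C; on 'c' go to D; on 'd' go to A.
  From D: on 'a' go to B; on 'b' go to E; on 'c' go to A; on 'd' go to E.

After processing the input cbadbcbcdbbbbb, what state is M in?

start at A
read 'c': A → C
read 'b': C → C
read 'a': C → A
read 'd': A → E
read 'b': E → C
read 'c': C → B
read 'b': B → A
read 'c': A → C
read 'd': C → C
read 'b': C → C
read 'b': C → C
read 'b': C → C
read 'b': C → C
read 'b': C → C

C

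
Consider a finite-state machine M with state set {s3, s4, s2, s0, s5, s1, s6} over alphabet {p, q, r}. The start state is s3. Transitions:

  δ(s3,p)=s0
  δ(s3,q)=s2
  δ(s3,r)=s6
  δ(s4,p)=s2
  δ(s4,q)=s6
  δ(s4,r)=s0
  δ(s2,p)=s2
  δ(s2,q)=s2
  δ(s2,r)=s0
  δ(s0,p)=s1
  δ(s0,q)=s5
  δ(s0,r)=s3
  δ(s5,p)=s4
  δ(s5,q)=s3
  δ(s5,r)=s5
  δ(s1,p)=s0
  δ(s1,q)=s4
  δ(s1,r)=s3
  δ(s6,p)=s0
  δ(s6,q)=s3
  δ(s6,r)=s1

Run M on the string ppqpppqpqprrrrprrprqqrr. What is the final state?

s3 → s0 → s1 → s4 → s2 → s2 → s2 → s2 → s2 → s2 → s2 → s0 → s3 → s6 → s1 → s0 → s3 → s6 → s0 → s3 → s2 → s2 → s0 → s3

s3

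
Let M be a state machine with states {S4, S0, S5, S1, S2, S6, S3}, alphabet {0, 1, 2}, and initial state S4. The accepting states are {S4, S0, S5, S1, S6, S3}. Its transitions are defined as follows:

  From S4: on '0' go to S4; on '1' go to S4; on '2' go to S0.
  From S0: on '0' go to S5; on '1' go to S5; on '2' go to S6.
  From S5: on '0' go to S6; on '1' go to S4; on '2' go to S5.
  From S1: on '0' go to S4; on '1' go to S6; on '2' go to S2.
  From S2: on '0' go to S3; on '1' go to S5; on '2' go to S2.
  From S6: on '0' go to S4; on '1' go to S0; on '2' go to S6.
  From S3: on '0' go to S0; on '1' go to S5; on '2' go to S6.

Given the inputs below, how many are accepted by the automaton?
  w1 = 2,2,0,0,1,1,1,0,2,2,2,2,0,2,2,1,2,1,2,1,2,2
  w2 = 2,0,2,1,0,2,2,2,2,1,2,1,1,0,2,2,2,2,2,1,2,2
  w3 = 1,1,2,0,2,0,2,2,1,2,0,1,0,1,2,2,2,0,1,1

w1: Trace: S4 -2-> S0 -2-> S6 -0-> S4 -0-> S4 -1-> S4 -1-> S4 -1-> S4 -0-> S4 -2-> S0 -2-> S6 -2-> S6 -2-> S6 -0-> S4 -2-> S0 -2-> S6 -1-> S0 -2-> S6 -1-> S0 -2-> S6 -1-> S0 -2-> S6 -2-> S6  → end S6, accepted
w2: Trace: S4 -2-> S0 -0-> S5 -2-> S5 -1-> S4 -0-> S4 -2-> S0 -2-> S6 -2-> S6 -2-> S6 -1-> S0 -2-> S6 -1-> S0 -1-> S5 -0-> S6 -2-> S6 -2-> S6 -2-> S6 -2-> S6 -2-> S6 -1-> S0 -2-> S6 -2-> S6  → end S6, accepted
w3: Trace: S4 -1-> S4 -1-> S4 -2-> S0 -0-> S5 -2-> S5 -0-> S6 -2-> S6 -2-> S6 -1-> S0 -2-> S6 -0-> S4 -1-> S4 -0-> S4 -1-> S4 -2-> S0 -2-> S6 -2-> S6 -0-> S4 -1-> S4 -1-> S4  → end S4, accepted

3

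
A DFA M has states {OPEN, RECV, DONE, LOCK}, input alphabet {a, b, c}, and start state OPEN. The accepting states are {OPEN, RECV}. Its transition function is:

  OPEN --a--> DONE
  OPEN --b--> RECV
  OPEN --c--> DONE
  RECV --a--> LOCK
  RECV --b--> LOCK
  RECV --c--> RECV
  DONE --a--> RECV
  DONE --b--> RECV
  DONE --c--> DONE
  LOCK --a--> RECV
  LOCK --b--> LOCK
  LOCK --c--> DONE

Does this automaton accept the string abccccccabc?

start at OPEN
read 'a': OPEN → DONE
read 'b': DONE → RECV
read 'c': RECV → RECV
read 'c': RECV → RECV
read 'c': RECV → RECV
read 'c': RECV → RECV
read 'c': RECV → RECV
read 'c': RECV → RECV
read 'a': RECV → LOCK
read 'b': LOCK → LOCK
read 'c': LOCK → DONE
End state DONE is not accepting.

No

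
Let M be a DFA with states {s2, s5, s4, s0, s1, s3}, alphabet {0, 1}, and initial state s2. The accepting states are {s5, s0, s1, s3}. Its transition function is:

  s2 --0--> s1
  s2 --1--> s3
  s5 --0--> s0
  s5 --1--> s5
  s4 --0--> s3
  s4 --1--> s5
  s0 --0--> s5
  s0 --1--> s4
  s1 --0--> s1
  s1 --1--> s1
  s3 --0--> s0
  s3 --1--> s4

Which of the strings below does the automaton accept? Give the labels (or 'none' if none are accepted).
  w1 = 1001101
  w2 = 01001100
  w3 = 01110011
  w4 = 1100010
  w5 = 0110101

w1: s2 → s3 → s0 → s5 → s5 → s5 → s0 → s4  → end s4, rejected
w2: s2 → s1 → s1 → s1 → s1 → s1 → s1 → s1 → s1  → end s1, accepted
w3: s2 → s1 → s1 → s1 → s1 → s1 → s1 → s1 → s1  → end s1, accepted
w4: s2 → s3 → s4 → s3 → s0 → s5 → s5 → s0  → end s0, accepted
w5: s2 → s1 → s1 → s1 → s1 → s1 → s1 → s1  → end s1, accepted

w2, w3, w4, w5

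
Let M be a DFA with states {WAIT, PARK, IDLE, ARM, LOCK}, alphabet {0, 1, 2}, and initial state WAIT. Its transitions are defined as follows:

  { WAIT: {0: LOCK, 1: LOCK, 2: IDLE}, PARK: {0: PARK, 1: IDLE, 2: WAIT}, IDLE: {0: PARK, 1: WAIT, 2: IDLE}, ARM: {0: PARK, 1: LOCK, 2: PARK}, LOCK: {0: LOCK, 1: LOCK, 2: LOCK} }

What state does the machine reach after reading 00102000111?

WAIT → LOCK → LOCK → LOCK → LOCK → LOCK → LOCK → LOCK → LOCK → LOCK → LOCK → LOCK

LOCK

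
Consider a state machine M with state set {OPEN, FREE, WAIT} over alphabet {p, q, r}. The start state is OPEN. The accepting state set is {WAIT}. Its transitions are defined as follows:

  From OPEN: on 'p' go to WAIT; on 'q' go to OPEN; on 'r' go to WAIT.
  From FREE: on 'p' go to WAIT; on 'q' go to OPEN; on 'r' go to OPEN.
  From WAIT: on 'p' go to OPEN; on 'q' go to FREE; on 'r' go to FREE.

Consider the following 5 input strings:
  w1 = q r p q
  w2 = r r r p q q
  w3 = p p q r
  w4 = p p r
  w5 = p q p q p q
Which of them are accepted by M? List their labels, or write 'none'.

w3, w4

w1: OPEN → OPEN → WAIT → OPEN → OPEN  → end OPEN, rejected
w2: OPEN → WAIT → FREE → OPEN → WAIT → FREE → OPEN  → end OPEN, rejected
w3: OPEN → WAIT → OPEN → OPEN → WAIT  → end WAIT, accepted
w4: OPEN → WAIT → OPEN → WAIT  → end WAIT, accepted
w5: OPEN → WAIT → FREE → WAIT → FREE → WAIT → FREE  → end FREE, rejected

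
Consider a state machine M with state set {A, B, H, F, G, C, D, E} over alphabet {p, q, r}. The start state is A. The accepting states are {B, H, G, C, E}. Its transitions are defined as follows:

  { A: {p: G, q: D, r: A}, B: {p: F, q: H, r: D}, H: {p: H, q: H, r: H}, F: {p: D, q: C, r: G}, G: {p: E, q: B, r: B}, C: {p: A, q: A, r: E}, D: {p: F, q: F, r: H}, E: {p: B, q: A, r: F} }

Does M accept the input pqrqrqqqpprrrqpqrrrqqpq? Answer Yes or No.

A → G → B → D → F → G → B → H → H → H → H → H → H → H → H → H → H → H → H → H → H → H → H → H
End state H is accepting.

Yes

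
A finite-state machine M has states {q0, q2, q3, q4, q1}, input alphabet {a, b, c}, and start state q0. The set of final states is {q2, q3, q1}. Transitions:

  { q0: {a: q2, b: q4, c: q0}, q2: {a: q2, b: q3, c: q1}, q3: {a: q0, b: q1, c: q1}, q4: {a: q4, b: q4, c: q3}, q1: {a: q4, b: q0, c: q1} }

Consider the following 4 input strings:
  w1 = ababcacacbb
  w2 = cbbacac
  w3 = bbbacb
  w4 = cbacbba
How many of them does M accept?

2

w1: Trace: q0 -a-> q2 -b-> q3 -a-> q0 -b-> q4 -c-> q3 -a-> q0 -c-> q0 -a-> q2 -c-> q1 -b-> q0 -b-> q4  → end q4, rejected
w2: Trace: q0 -c-> q0 -b-> q4 -b-> q4 -a-> q4 -c-> q3 -a-> q0 -c-> q0  → end q0, rejected
w3: Trace: q0 -b-> q4 -b-> q4 -b-> q4 -a-> q4 -c-> q3 -b-> q1  → end q1, accepted
w4: Trace: q0 -c-> q0 -b-> q4 -a-> q4 -c-> q3 -b-> q1 -b-> q0 -a-> q2  → end q2, accepted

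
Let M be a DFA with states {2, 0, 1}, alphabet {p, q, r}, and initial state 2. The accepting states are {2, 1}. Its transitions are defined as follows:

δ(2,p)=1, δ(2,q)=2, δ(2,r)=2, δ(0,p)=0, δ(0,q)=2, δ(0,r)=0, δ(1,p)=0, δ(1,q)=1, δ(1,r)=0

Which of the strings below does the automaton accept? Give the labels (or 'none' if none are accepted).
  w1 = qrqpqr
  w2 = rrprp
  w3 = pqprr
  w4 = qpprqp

w4

w1:
  start at 2
  read 'q': 2 → 2
  read 'r': 2 → 2
  read 'q': 2 → 2
  read 'p': 2 → 1
  read 'q': 1 → 1
  read 'r': 1 → 0
  end 0, rejected
w2:
  start at 2
  read 'r': 2 → 2
  read 'r': 2 → 2
  read 'p': 2 → 1
  read 'r': 1 → 0
  read 'p': 0 → 0
  end 0, rejected
w3:
  start at 2
  read 'p': 2 → 1
  read 'q': 1 → 1
  read 'p': 1 → 0
  read 'r': 0 → 0
  read 'r': 0 → 0
  end 0, rejected
w4:
  start at 2
  read 'q': 2 → 2
  read 'p': 2 → 1
  read 'p': 1 → 0
  read 'r': 0 → 0
  read 'q': 0 → 2
  read 'p': 2 → 1
  end 1, accepted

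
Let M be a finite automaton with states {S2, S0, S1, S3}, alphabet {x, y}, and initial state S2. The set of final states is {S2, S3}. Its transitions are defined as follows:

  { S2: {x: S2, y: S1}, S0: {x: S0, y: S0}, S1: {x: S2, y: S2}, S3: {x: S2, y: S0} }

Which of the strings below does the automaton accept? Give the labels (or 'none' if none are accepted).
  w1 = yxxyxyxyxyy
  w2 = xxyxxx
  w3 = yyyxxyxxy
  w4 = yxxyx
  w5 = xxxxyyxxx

w1: S2 → S1 → S2 → S2 → S1 → S2 → S1 → S2 → S1 → S2 → S1 → S2  → end S2, accepted
w2: S2 → S2 → S2 → S1 → S2 → S2 → S2  → end S2, accepted
w3: S2 → S1 → S2 → S1 → S2 → S2 → S1 → S2 → S2 → S1  → end S1, rejected
w4: S2 → S1 → S2 → S2 → S1 → S2  → end S2, accepted
w5: S2 → S2 → S2 → S2 → S2 → S1 → S2 → S2 → S2 → S2  → end S2, accepted

w1, w2, w4, w5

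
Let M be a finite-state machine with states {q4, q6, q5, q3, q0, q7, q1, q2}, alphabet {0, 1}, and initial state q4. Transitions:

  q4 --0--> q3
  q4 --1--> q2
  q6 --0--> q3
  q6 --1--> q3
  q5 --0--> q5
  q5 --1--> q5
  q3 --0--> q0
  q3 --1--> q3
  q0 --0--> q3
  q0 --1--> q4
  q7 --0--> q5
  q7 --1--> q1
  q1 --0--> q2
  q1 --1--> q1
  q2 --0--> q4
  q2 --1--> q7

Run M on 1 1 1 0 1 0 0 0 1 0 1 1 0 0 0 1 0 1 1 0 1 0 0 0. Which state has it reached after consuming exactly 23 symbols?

q5

q4 → q2 → q7 → q1 → q2 → q7 → q5 → q5 → q5 → q5 → q5 → q5 → q5 → q5 → q5 → q5 → q5 → q5 → q5 → q5 → q5 → q5 → q5 → q5
After 23 symbols: q5.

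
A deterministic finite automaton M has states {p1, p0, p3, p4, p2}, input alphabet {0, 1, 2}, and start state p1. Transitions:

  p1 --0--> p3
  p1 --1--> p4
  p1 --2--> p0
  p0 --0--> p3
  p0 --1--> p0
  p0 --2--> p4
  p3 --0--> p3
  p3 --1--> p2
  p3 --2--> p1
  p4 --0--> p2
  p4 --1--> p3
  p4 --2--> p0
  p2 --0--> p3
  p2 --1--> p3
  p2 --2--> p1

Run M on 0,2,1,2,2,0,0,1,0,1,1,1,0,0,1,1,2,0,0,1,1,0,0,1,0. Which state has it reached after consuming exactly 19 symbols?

start at p1
read '0': p1 → p3
read '2': p3 → p1
read '1': p1 → p4
read '2': p4 → p0
read '2': p0 → p4
read '0': p4 → p2
read '0': p2 → p3
read '1': p3 → p2
read '0': p2 → p3
read '1': p3 → p2
read '1': p2 → p3
read '1': p3 → p2
read '0': p2 → p3
read '0': p3 → p3
read '1': p3 → p2
read '1': p2 → p3
read '2': p3 → p1
read '0': p1 → p3
read '0': p3 → p3
After 19 symbols: p3.

p3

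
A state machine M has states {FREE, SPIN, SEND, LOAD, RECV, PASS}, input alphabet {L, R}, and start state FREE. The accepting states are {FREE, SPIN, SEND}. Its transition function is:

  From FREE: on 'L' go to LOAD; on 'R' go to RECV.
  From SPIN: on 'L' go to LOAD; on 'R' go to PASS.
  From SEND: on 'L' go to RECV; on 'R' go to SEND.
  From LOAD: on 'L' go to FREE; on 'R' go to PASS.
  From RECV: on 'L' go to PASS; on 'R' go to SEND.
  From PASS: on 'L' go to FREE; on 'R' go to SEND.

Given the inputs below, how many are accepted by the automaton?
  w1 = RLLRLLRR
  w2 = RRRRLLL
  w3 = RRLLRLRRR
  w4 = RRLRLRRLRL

w1: FREE → RECV → PASS → FREE → RECV → PASS → FREE → RECV → SEND  → end SEND, accepted
w2: FREE → RECV → SEND → SEND → SEND → RECV → PASS → FREE  → end FREE, accepted
w3: FREE → RECV → SEND → RECV → PASS → SEND → RECV → SEND → SEND → SEND  → end SEND, accepted
w4: FREE → RECV → SEND → RECV → SEND → RECV → SEND → SEND → RECV → SEND → RECV  → end RECV, rejected

3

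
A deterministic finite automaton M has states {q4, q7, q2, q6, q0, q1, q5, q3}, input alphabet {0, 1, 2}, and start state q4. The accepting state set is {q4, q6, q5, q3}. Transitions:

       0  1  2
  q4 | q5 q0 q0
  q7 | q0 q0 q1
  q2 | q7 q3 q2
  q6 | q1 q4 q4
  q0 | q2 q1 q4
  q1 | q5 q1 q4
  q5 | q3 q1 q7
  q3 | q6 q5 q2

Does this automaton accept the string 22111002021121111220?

q4 → q0 → q4 → q0 → q1 → q1 → q5 → q3 → q2 → q7 → q1 → q1 → q1 → q4 → q0 → q1 → q1 → q1 → q4 → q0 → q2
End state q2 is not accepting.

No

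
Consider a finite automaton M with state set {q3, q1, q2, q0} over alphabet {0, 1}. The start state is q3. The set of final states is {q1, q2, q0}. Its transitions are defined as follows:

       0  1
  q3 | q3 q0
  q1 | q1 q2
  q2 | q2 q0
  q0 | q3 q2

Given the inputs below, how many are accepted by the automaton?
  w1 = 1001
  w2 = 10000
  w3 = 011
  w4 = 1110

2

w1: q3 → q0 → q3 → q3 → q0  → end q0, accepted
w2: q3 → q0 → q3 → q3 → q3 → q3  → end q3, rejected
w3: q3 → q3 → q0 → q2  → end q2, accepted
w4: q3 → q0 → q2 → q0 → q3  → end q3, rejected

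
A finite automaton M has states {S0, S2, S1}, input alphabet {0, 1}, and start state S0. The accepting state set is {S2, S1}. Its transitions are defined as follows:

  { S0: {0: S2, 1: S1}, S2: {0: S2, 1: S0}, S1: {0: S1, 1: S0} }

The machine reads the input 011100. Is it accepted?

Yes

S0 → S2 → S0 → S1 → S0 → S2 → S2
End state S2 is accepting.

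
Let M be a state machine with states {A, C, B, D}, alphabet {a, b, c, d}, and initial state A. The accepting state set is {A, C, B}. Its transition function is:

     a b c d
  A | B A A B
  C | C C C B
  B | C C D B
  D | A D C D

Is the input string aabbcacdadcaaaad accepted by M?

Yes

A → B → C → C → C → C → C → C → B → C → B → D → A → B → C → C → B
End state B is accepting.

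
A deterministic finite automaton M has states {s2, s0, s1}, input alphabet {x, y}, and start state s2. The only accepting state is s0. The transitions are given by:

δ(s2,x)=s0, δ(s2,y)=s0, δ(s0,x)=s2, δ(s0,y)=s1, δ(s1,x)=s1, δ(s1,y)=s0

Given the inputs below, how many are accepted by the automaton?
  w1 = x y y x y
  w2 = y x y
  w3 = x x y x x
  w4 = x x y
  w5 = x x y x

4

w1: s2 → s0 → s1 → s0 → s2 → s0  → end s0, accepted
w2: s2 → s0 → s2 → s0  → end s0, accepted
w3: s2 → s0 → s2 → s0 → s2 → s0  → end s0, accepted
w4: s2 → s0 → s2 → s0  → end s0, accepted
w5: s2 → s0 → s2 → s0 → s2  → end s2, rejected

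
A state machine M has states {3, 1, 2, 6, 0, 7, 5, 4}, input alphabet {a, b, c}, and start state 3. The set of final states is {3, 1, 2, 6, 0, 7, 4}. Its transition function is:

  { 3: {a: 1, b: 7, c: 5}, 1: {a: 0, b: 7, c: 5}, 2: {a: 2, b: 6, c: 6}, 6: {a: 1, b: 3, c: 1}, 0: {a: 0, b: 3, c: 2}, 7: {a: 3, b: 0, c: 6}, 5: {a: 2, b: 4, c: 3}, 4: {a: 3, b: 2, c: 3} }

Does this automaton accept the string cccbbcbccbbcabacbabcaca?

Yes

3 → 5 → 3 → 5 → 4 → 2 → 6 → 3 → 5 → 3 → 7 → 0 → 2 → 2 → 6 → 1 → 5 → 4 → 3 → 7 → 6 → 1 → 5 → 2
End state 2 is accepting.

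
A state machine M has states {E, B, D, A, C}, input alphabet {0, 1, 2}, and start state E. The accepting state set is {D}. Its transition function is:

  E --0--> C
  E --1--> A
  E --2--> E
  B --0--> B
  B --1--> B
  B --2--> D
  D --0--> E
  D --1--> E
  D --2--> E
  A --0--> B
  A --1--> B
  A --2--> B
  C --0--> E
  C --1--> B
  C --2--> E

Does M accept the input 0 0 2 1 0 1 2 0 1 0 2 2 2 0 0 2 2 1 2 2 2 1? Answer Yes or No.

No

start at E
read '0': E → C
read '0': C → E
read '2': E → E
read '1': E → A
read '0': A → B
read '1': B → B
read '2': B → D
read '0': D → E
read '1': E → A
read '0': A → B
read '2': B → D
read '2': D → E
read '2': E → E
read '0': E → C
read '0': C → E
read '2': E → E
read '2': E → E
read '1': E → A
read '2': A → B
read '2': B → D
read '2': D → E
read '1': E → A
End state A is not accepting.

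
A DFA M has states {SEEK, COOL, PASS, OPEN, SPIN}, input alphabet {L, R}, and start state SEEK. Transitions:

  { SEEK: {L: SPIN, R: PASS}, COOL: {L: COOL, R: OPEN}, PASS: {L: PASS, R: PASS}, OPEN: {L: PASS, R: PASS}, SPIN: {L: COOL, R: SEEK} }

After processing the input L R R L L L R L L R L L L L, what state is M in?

PASS

start at SEEK
read 'L': SEEK → SPIN
read 'R': SPIN → SEEK
read 'R': SEEK → PASS
read 'L': PASS → PASS
read 'L': PASS → PASS
read 'L': PASS → PASS
read 'R': PASS → PASS
read 'L': PASS → PASS
read 'L': PASS → PASS
read 'R': PASS → PASS
read 'L': PASS → PASS
read 'L': PASS → PASS
read 'L': PASS → PASS
read 'L': PASS → PASS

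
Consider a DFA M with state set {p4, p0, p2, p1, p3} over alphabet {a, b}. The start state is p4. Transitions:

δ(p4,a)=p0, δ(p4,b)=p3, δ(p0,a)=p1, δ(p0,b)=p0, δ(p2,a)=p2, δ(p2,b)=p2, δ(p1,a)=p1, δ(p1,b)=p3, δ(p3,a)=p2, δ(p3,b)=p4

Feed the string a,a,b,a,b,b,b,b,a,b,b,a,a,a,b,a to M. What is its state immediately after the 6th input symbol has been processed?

p4 → p0 → p1 → p3 → p2 → p2 → p2
After 6 symbols: p2.

p2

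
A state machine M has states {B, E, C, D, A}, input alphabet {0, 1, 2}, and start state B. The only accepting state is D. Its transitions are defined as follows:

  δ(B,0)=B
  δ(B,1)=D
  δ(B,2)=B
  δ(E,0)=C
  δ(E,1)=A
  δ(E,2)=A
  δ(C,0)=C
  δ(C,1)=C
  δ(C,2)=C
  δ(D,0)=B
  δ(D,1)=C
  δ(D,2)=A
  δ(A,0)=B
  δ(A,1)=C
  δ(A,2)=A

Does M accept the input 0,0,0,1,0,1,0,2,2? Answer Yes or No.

No

B → B → B → B → D → B → D → B → B → B
End state B is not accepting.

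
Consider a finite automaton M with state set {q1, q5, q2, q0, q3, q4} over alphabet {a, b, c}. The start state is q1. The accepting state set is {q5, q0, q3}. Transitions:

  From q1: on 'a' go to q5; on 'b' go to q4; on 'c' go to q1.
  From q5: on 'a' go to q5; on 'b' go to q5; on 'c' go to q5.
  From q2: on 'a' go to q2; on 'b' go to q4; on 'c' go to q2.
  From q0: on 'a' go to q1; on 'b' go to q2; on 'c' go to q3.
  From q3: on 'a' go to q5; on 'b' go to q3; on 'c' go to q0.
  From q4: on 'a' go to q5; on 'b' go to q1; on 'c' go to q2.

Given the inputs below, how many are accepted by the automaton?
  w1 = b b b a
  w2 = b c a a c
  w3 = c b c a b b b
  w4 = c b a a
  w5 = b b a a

3

w1: Trace: q1 -b-> q4 -b-> q1 -b-> q4 -a-> q5  → end q5, accepted
w2: Trace: q1 -b-> q4 -c-> q2 -a-> q2 -a-> q2 -c-> q2  → end q2, rejected
w3: Trace: q1 -c-> q1 -b-> q4 -c-> q2 -a-> q2 -b-> q4 -b-> q1 -b-> q4  → end q4, rejected
w4: Trace: q1 -c-> q1 -b-> q4 -a-> q5 -a-> q5  → end q5, accepted
w5: Trace: q1 -b-> q4 -b-> q1 -a-> q5 -a-> q5  → end q5, accepted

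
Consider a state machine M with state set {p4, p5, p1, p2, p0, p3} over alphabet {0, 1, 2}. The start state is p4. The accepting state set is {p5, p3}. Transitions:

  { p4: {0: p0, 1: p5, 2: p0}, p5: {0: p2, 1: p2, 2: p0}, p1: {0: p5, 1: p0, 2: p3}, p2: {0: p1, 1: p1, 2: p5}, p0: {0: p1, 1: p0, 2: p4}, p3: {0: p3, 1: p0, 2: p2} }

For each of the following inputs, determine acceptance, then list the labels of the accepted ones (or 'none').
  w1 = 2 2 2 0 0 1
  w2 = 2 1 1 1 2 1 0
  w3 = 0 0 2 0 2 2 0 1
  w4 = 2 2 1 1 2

w4

w1: p4 → p0 → p4 → p0 → p1 → p5 → p2  → end p2, rejected
w2: p4 → p0 → p0 → p0 → p0 → p4 → p5 → p2  → end p2, rejected
w3: p4 → p0 → p1 → p3 → p3 → p2 → p5 → p2 → p1  → end p1, rejected
w4: p4 → p0 → p4 → p5 → p2 → p5  → end p5, accepted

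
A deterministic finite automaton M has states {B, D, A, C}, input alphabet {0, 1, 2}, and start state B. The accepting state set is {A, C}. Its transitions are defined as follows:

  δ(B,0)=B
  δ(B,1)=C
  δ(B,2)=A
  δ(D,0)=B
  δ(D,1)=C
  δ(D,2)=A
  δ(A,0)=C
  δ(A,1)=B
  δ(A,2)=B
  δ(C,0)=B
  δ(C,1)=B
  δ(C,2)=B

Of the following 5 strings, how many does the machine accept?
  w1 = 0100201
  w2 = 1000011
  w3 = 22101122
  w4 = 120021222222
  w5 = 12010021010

w1: B → B → C → B → B → A → C → B  → end B, rejected
w2: B → C → B → B → B → B → C → B  → end B, rejected
w3: B → A → B → C → B → C → B → A → B  → end B, rejected
w4: B → C → B → B → B → A → B → A → B → A → B → A → B  → end B, rejected
w5: B → C → B → B → C → B → B → A → B → B → C → B  → end B, rejected

0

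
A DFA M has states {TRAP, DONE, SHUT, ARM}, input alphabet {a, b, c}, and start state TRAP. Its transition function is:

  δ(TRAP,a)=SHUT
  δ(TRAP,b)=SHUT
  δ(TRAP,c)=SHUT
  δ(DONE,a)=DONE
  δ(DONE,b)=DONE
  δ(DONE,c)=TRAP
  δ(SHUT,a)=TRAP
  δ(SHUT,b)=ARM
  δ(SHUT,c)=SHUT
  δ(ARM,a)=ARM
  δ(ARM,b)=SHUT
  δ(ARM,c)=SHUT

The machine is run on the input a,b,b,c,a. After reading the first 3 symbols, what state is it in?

Trace: TRAP -a-> SHUT -b-> ARM -b-> SHUT
After 3 symbols: SHUT.

SHUT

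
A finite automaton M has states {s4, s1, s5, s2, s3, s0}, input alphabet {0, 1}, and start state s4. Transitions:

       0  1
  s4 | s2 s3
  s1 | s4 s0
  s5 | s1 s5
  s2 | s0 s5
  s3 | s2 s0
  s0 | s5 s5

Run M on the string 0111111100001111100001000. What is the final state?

start at s4
read '0': s4 → s2
read '1': s2 → s5
read '1': s5 → s5
read '1': s5 → s5
read '1': s5 → s5
read '1': s5 → s5
read '1': s5 → s5
read '1': s5 → s5
read '0': s5 → s1
read '0': s1 → s4
read '0': s4 → s2
read '0': s2 → s0
read '1': s0 → s5
read '1': s5 → s5
read '1': s5 → s5
read '1': s5 → s5
read '1': s5 → s5
read '0': s5 → s1
read '0': s1 → s4
read '0': s4 → s2
read '0': s2 → s0
read '1': s0 → s5
read '0': s5 → s1
read '0': s1 → s4
read '0': s4 → s2

s2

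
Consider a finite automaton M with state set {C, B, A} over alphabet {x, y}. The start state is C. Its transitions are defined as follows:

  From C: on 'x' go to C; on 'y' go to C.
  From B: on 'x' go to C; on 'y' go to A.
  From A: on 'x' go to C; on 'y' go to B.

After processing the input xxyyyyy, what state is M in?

C

Trace: C -x-> C -x-> C -y-> C -y-> C -y-> C -y-> C -y-> C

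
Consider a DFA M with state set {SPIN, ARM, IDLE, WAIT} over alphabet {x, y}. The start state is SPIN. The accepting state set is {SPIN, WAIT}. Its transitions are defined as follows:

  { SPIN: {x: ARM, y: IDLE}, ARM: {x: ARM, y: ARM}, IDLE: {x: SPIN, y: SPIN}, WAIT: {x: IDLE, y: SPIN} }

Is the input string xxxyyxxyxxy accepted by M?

start at SPIN
read 'x': SPIN → ARM
read 'x': ARM → ARM
read 'x': ARM → ARM
read 'y': ARM → ARM
read 'y': ARM → ARM
read 'x': ARM → ARM
read 'x': ARM → ARM
read 'y': ARM → ARM
read 'x': ARM → ARM
read 'x': ARM → ARM
read 'y': ARM → ARM
End state ARM is not accepting.

No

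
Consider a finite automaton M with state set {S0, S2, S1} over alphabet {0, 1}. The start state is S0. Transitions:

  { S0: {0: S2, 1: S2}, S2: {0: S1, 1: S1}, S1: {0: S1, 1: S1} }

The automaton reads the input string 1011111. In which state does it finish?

Trace: S0 -1-> S2 -0-> S1 -1-> S1 -1-> S1 -1-> S1 -1-> S1 -1-> S1

S1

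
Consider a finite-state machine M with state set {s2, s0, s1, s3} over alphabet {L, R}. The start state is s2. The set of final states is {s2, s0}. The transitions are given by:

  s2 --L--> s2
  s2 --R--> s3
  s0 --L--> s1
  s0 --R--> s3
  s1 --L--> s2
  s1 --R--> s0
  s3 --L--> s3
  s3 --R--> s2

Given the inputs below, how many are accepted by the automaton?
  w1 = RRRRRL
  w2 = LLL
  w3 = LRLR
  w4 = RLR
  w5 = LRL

3

w1: Trace: s2 -R-> s3 -R-> s2 -R-> s3 -R-> s2 -R-> s3 -L-> s3  → end s3, rejected
w2: Trace: s2 -L-> s2 -L-> s2 -L-> s2  → end s2, accepted
w3: Trace: s2 -L-> s2 -R-> s3 -L-> s3 -R-> s2  → end s2, accepted
w4: Trace: s2 -R-> s3 -L-> s3 -R-> s2  → end s2, accepted
w5: Trace: s2 -L-> s2 -R-> s3 -L-> s3  → end s3, rejected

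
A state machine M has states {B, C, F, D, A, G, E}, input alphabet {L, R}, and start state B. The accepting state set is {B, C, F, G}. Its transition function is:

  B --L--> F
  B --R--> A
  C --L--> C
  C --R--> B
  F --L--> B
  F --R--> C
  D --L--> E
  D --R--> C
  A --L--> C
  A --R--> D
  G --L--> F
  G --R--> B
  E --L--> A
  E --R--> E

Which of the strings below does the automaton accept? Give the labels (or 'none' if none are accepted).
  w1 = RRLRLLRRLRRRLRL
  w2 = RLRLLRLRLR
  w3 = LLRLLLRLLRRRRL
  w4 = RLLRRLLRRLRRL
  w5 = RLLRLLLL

w1: B → A → D → E → E → A → C → B → A → C → B → A → D → E → E → A  → end A, rejected
w2: B → A → C → B → F → B → A → C → B → F → C  → end C, accepted
w3: B → F → B → A → C → C → C → B → F → B → A → D → C → B → F  → end F, accepted
w4: B → A → C → C → B → A → C → C → B → A → C → B → A → C  → end C, accepted
w5: B → A → C → C → B → F → B → F → B  → end B, accepted

w2, w3, w4, w5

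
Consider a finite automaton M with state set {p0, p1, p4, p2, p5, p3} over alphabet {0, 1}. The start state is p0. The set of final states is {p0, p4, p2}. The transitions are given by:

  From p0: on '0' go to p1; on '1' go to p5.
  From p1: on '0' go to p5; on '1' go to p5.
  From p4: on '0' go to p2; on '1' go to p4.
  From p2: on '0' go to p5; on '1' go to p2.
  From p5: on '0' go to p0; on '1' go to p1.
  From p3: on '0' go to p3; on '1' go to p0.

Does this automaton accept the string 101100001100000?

p0 → p5 → p0 → p5 → p1 → p5 → p0 → p1 → p5 → p1 → p5 → p0 → p1 → p5 → p0 → p1
End state p1 is not accepting.

No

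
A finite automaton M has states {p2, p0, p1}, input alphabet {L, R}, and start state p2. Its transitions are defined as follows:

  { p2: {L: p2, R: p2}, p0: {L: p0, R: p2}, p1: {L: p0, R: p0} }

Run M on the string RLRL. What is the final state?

p2

Trace: p2 -R-> p2 -L-> p2 -R-> p2 -L-> p2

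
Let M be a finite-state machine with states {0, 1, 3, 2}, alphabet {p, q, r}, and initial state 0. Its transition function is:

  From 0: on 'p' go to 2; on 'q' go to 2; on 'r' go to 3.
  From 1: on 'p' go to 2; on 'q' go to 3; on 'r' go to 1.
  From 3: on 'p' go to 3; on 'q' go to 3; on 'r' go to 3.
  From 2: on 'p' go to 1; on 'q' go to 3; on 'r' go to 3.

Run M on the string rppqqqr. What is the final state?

start at 0
read 'r': 0 → 3
read 'p': 3 → 3
read 'p': 3 → 3
read 'q': 3 → 3
read 'q': 3 → 3
read 'q': 3 → 3
read 'r': 3 → 3

3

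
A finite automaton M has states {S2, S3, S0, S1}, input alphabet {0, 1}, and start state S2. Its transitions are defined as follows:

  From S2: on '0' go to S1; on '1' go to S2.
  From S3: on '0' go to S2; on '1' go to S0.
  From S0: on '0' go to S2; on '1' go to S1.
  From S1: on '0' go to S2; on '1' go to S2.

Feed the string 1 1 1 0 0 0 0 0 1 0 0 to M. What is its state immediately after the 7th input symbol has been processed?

Trace: S2 -1-> S2 -1-> S2 -1-> S2 -0-> S1 -0-> S2 -0-> S1 -0-> S2
After 7 symbols: S2.

S2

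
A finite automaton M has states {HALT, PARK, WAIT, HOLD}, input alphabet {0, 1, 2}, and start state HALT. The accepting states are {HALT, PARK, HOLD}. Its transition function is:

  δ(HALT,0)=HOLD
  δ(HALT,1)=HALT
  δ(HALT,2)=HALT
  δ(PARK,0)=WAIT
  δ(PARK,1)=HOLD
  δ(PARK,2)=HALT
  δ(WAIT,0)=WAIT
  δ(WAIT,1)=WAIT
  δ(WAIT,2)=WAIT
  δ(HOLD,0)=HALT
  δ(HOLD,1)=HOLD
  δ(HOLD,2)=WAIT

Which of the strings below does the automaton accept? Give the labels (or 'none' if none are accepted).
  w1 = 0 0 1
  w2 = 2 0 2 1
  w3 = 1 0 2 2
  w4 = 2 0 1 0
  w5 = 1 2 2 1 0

w1, w4, w5

w1: HALT → HOLD → HALT → HALT  → end HALT, accepted
w2: HALT → HALT → HOLD → WAIT → WAIT  → end WAIT, rejected
w3: HALT → HALT → HOLD → WAIT → WAIT  → end WAIT, rejected
w4: HALT → HALT → HOLD → HOLD → HALT  → end HALT, accepted
w5: HALT → HALT → HALT → HALT → HALT → HOLD  → end HOLD, accepted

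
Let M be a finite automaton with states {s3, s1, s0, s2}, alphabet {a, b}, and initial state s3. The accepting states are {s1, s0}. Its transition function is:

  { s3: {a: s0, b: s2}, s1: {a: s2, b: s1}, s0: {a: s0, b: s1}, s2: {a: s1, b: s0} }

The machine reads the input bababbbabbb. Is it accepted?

Yes

start at s3
read 'b': s3 → s2
read 'a': s2 → s1
read 'b': s1 → s1
read 'a': s1 → s2
read 'b': s2 → s0
read 'b': s0 → s1
read 'b': s1 → s1
read 'a': s1 → s2
read 'b': s2 → s0
read 'b': s0 → s1
read 'b': s1 → s1
End state s1 is accepting.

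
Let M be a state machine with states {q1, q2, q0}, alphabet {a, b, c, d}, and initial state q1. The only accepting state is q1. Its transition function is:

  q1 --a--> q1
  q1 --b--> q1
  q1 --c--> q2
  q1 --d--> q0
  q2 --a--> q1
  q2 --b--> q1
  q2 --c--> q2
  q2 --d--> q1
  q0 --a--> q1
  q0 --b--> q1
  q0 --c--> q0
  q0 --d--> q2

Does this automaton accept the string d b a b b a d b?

Yes

Trace: q1 -d-> q0 -b-> q1 -a-> q1 -b-> q1 -b-> q1 -a-> q1 -d-> q0 -b-> q1
End state q1 is accepting.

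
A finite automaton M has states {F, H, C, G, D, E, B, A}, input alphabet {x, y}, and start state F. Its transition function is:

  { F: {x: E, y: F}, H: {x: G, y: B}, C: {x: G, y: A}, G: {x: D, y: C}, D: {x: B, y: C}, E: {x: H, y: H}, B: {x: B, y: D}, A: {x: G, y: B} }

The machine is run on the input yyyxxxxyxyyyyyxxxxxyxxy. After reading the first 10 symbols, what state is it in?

start at F
read 'y': F → F
read 'y': F → F
read 'y': F → F
read 'x': F → E
read 'x': E → H
read 'x': H → G
read 'x': G → D
read 'y': D → C
read 'x': C → G
read 'y': G → C
After 10 symbols: C.

C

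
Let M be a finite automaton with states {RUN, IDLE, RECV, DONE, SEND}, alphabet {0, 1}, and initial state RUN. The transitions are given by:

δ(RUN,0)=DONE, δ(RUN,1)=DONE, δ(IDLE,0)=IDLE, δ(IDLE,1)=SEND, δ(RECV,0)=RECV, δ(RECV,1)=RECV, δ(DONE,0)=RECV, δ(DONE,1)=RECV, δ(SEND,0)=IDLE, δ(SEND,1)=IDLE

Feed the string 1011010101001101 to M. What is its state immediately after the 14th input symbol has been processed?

RECV

Trace: RUN -1-> DONE -0-> RECV -1-> RECV -1-> RECV -0-> RECV -1-> RECV -0-> RECV -1-> RECV -0-> RECV -1-> RECV -0-> RECV -0-> RECV -1-> RECV -1-> RECV
After 14 symbols: RECV.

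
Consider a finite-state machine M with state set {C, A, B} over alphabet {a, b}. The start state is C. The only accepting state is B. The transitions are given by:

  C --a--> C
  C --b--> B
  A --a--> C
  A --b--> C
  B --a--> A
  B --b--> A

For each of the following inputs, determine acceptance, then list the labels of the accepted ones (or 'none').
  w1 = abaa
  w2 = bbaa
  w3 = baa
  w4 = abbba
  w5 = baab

w5

w1: Trace: C -a-> C -b-> B -a-> A -a-> C  → end C, rejected
w2: Trace: C -b-> B -b-> A -a-> C -a-> C  → end C, rejected
w3: Trace: C -b-> B -a-> A -a-> C  → end C, rejected
w4: Trace: C -a-> C -b-> B -b-> A -b-> C -a-> C  → end C, rejected
w5: Trace: C -b-> B -a-> A -a-> C -b-> B  → end B, accepted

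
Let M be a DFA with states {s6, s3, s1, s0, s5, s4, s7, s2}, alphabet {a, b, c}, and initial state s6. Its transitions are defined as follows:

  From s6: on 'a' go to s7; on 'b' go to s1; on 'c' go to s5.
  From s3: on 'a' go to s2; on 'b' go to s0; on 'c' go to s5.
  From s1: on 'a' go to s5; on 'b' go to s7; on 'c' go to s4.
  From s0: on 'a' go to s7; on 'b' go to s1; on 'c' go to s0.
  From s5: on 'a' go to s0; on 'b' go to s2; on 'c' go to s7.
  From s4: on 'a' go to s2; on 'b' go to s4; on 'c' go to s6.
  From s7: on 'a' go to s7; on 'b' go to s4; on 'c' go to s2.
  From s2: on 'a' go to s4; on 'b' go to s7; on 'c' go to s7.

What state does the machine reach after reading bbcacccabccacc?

s0

s6 → s1 → s7 → s2 → s4 → s6 → s5 → s7 → s7 → s4 → s6 → s5 → s0 → s0 → s0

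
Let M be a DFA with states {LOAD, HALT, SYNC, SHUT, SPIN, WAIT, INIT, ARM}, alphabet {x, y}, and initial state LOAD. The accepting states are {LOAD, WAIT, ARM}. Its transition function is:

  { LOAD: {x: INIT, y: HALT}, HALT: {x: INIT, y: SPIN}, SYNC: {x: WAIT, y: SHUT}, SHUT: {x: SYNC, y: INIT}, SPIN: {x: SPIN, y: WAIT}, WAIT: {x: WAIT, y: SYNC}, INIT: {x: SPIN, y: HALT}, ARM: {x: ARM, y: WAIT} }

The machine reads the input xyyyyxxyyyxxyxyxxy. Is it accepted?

No

Trace: LOAD -x-> INIT -y-> HALT -y-> SPIN -y-> WAIT -y-> SYNC -x-> WAIT -x-> WAIT -y-> SYNC -y-> SHUT -y-> INIT -x-> SPIN -x-> SPIN -y-> WAIT -x-> WAIT -y-> SYNC -x-> WAIT -x-> WAIT -y-> SYNC
End state SYNC is not accepting.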